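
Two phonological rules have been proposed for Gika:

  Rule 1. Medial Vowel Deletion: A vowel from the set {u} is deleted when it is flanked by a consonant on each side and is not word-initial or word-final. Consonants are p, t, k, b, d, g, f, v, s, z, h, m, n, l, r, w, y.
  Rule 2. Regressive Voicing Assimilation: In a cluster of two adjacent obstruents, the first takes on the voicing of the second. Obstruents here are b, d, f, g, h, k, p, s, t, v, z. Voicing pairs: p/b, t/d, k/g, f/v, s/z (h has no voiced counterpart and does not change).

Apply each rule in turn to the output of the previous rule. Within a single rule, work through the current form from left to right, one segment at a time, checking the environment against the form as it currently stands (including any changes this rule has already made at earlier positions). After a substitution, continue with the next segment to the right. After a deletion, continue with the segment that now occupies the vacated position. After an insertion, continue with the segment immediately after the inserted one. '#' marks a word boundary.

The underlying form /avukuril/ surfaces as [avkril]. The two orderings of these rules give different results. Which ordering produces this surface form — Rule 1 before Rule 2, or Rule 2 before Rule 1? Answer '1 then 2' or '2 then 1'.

Order 1 then 2:
  1 Medial Vowel Deletion: [avukuril] → [avkril]
  2 Regressive Voicing Assimilation: [avkril] → [afkril]
  result: [afkril]
Order 2 then 1:
  2 Regressive Voicing Assimilation: no change — [avukuril]
  1 Medial Vowel Deletion: [avukuril] → [avkril]
  result: [avkril]

2 then 1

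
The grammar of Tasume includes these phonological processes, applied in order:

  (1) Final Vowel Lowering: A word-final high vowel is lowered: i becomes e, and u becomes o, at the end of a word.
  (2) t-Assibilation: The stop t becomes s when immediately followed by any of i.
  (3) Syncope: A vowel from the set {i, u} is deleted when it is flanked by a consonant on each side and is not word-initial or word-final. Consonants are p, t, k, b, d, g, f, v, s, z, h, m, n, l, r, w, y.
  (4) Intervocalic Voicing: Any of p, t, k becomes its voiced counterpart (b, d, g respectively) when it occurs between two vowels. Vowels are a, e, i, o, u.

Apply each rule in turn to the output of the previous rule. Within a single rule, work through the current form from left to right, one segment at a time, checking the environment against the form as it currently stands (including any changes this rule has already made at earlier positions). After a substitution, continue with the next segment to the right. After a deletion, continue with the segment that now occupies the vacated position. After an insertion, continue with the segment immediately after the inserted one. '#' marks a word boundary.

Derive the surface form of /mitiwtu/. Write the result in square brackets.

(1) Final Vowel Lowering: [mitiwtu] → [mitiwto]
(2) t-Assibilation: [mitiwto] → [misiwto]
(3) Syncope: [misiwto] → [mswto]
(4) Intervocalic Voicing: no change — [mswto]

[mswto]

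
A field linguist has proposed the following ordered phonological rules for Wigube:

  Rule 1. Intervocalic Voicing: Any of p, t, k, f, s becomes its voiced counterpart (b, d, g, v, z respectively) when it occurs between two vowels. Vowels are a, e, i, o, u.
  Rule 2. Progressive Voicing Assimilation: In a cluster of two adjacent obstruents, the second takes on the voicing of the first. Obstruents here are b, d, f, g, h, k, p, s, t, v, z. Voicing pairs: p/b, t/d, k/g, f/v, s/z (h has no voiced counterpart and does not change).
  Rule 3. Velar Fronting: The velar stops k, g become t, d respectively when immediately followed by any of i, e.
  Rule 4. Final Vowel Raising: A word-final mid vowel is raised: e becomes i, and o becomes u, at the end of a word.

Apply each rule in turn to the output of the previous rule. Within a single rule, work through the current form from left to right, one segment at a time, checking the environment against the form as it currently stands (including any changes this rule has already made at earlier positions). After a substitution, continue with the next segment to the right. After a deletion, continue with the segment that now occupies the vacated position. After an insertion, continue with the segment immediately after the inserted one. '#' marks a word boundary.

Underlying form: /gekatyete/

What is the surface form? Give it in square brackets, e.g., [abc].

[degatyedi]

Rule 1 Intervocalic Voicing: [gekatyete] → [gegatyede]
Rule 2 Progressive Voicing Assimilation: no change — [gegatyede]
Rule 3 Velar Fronting: [gegatyede] → [degatyede]
Rule 4 Final Vowel Raising: [degatyede] → [degatyedi]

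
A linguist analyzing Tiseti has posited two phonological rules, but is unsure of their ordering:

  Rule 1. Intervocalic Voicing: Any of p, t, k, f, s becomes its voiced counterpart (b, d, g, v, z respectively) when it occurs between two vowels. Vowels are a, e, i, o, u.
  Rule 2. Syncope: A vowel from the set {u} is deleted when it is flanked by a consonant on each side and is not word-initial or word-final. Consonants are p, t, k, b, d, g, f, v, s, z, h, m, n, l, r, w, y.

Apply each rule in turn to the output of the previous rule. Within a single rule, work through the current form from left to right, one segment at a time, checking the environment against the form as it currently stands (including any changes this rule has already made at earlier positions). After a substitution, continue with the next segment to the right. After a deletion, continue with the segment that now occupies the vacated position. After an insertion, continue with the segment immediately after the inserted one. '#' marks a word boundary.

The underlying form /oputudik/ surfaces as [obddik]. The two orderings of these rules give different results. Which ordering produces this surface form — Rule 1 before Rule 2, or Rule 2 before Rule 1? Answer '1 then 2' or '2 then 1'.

1 then 2

Order 1 then 2:
  1 Intervocalic Voicing: [oputudik] → [obududik]
  2 Syncope: [obududik] → [obddik]
  result: [obddik]
Order 2 then 1:
  2 Syncope: [oputudik] → [optdik]
  1 Intervocalic Voicing: no change — [optdik]
  result: [optdik]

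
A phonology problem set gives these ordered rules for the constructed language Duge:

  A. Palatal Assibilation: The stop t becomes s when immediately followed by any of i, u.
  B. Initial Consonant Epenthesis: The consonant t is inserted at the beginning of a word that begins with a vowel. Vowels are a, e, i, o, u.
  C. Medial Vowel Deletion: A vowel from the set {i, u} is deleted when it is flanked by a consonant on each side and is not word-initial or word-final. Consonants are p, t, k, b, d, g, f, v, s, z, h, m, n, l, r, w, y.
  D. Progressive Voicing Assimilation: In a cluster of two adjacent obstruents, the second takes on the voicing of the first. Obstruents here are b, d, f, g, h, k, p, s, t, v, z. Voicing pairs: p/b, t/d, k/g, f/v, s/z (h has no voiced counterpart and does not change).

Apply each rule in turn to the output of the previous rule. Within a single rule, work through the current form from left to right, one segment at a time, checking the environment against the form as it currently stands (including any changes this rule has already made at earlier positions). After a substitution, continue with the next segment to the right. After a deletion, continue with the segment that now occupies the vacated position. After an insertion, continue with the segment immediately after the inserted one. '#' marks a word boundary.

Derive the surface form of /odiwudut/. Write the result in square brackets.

A Palatal Assibilation: no change — [odiwudut]
B Initial Consonant Epenthesis: [odiwudut] → [todiwudut]
C Medial Vowel Deletion: [todiwudut] → [todwdt]
D Progressive Voicing Assimilation: [todwdt] → [todwdd]

[todwdd]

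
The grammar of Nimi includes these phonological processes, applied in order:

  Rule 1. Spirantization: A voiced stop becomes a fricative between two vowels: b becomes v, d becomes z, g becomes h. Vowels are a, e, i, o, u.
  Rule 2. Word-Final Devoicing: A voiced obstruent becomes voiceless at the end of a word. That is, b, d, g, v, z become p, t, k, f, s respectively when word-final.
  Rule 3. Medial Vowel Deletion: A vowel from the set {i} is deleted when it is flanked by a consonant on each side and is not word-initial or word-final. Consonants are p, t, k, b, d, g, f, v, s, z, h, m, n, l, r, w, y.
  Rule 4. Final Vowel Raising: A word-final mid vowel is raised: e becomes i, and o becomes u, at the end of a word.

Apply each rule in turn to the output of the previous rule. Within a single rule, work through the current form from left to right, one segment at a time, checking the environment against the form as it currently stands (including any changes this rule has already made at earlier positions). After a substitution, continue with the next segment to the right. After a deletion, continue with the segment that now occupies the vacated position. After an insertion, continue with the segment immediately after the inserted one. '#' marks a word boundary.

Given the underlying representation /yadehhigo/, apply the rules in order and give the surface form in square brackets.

Rule 1 Spirantization: [yadehhigo] → [yazehhiho]
Rule 2 Word-Final Devoicing: no change — [yazehhiho]
Rule 3 Medial Vowel Deletion: [yazehhiho] → [yazehhho]
Rule 4 Final Vowel Raising: [yazehhho] → [yazehhhu]

[yazehhhu]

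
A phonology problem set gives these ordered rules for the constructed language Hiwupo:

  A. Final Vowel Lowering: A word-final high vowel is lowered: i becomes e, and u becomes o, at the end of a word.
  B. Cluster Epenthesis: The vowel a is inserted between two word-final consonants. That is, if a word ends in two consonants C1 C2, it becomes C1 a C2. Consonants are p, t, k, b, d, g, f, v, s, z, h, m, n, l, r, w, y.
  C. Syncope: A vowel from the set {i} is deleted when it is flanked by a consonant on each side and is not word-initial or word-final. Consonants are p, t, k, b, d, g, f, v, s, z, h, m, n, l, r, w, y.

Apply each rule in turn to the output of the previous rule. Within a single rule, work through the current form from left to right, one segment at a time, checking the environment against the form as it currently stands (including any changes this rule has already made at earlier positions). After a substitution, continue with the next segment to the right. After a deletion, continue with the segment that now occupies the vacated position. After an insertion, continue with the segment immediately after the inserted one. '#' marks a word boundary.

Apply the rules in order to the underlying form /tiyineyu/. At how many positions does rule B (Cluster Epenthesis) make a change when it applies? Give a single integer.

A Final Vowel Lowering: [tiyineyu] → [tiyineyo]
B Cluster Epenthesis: no change — [tiyineyo]
C Syncope: [tiyineyo] → [tyneyo]
Rule B changed 0 position(s).

0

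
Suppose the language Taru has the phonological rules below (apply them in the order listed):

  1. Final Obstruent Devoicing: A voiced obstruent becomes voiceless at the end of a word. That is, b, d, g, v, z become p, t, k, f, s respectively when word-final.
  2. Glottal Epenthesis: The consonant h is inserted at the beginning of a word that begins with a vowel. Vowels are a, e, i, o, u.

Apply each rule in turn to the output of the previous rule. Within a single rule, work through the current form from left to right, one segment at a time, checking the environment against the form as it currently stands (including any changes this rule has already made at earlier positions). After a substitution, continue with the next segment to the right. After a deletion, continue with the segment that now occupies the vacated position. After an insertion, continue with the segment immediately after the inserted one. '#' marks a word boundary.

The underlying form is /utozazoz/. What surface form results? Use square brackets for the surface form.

1 Final Obstruent Devoicing: [utozazoz] → [utozazos]
2 Glottal Epenthesis: [utozazos] → [hutozazos]

[hutozazos]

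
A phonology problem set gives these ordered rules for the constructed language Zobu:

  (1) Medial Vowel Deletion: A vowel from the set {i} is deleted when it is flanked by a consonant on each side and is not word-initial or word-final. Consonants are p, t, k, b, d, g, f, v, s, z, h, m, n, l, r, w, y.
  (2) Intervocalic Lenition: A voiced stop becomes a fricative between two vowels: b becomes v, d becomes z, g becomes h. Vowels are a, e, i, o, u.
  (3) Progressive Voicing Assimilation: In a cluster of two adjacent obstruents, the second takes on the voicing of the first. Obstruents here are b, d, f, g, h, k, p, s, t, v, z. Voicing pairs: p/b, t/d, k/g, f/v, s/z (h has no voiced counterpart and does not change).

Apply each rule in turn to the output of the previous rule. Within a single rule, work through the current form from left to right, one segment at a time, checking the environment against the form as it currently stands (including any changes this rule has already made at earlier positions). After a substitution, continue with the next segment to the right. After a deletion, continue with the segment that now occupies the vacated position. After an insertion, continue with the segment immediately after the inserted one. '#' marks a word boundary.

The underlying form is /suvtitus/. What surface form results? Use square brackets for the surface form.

(1) Medial Vowel Deletion: [suvtitus] → [suvttus]
(2) Intervocalic Lenition: no change — [suvttus]
(3) Progressive Voicing Assimilation: [suvttus] → [suvddus]

[suvddus]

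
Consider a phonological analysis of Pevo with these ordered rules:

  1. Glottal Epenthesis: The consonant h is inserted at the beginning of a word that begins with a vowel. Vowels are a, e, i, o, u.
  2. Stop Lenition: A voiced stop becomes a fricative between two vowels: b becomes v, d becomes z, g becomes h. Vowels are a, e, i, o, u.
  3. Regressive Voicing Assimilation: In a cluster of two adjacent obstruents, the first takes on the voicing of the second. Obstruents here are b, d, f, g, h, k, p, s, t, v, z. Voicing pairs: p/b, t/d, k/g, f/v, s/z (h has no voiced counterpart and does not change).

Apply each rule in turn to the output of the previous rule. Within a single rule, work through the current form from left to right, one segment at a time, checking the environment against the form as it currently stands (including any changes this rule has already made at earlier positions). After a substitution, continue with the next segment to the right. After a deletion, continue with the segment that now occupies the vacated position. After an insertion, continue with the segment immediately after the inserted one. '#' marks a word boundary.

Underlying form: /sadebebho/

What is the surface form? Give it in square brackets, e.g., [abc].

1 Glottal Epenthesis: no change — [sadebebho]
2 Stop Lenition: [sadebebho] → [sazevebho]
3 Regressive Voicing Assimilation: [sazevebho] → [sazevepho]

[sazevepho]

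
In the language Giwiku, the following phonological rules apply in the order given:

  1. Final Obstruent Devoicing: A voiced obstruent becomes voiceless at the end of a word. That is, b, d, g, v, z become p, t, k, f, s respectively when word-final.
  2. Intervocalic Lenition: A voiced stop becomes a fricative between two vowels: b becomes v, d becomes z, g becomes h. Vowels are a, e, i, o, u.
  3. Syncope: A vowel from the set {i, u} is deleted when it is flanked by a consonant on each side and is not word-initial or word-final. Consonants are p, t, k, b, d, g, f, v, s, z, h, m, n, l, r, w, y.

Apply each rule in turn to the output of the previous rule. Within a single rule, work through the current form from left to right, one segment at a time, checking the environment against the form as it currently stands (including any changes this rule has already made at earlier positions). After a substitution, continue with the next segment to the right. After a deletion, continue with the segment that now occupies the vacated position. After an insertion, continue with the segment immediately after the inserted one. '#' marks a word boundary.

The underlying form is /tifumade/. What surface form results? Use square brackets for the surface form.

1 Final Obstruent Devoicing: no change — [tifumade]
2 Intervocalic Lenition: [tifumade] → [tifumaze]
3 Syncope: [tifumaze] → [tfmaze]

[tfmaze]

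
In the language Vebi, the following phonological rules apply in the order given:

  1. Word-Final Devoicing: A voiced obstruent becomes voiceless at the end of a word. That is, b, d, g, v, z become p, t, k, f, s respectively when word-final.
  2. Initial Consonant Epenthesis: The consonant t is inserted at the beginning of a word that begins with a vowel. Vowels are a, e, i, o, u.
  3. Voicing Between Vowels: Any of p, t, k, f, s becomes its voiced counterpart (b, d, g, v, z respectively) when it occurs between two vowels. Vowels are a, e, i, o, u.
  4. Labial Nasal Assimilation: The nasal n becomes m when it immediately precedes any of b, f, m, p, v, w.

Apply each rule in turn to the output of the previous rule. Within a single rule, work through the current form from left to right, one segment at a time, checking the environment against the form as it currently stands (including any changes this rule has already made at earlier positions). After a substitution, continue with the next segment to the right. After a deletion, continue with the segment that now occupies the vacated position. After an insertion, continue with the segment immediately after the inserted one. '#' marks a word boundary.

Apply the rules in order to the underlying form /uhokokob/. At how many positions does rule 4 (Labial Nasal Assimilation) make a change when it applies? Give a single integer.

0

1 Word-Final Devoicing: [uhokokob] → [uhokokop]
2 Initial Consonant Epenthesis: [uhokokop] → [tuhokokop]
3 Voicing Between Vowels: [tuhokokop] → [tuhogogop]
4 Labial Nasal Assimilation: no change — [tuhogogop]
Rule 4 changed 0 position(s).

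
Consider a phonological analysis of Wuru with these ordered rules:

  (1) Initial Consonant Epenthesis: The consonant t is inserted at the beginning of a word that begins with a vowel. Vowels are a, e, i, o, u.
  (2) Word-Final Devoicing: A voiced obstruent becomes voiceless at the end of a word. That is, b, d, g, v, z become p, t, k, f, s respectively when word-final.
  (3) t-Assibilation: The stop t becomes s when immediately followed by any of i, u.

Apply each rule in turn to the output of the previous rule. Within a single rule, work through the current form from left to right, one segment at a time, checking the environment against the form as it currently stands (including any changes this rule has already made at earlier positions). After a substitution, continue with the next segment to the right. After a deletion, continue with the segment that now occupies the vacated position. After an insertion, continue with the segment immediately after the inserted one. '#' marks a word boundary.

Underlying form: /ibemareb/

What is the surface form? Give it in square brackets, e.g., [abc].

(1) Initial Consonant Epenthesis: [ibemareb] → [tibemareb]
(2) Word-Final Devoicing: [tibemareb] → [tibemarep]
(3) t-Assibilation: [tibemarep] → [sibemarep]

[sibemarep]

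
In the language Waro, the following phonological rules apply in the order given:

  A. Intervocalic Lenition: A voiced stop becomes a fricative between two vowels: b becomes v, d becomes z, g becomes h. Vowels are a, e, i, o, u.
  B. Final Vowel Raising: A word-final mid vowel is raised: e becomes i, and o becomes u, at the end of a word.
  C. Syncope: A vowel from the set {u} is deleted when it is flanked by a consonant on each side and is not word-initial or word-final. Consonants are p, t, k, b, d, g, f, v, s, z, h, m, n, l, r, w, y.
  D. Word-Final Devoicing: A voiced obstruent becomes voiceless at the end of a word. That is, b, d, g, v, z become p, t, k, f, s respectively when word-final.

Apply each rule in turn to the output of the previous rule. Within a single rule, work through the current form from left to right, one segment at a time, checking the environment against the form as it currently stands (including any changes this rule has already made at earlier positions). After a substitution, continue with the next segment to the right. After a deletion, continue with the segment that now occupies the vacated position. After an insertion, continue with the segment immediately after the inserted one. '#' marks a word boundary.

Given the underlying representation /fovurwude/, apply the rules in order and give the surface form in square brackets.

[fovrwzi]

A Intervocalic Lenition: [fovurwude] → [fovurwuze]
B Final Vowel Raising: [fovurwuze] → [fovurwuzi]
C Syncope: [fovurwuzi] → [fovrwzi]
D Word-Final Devoicing: no change — [fovrwzi]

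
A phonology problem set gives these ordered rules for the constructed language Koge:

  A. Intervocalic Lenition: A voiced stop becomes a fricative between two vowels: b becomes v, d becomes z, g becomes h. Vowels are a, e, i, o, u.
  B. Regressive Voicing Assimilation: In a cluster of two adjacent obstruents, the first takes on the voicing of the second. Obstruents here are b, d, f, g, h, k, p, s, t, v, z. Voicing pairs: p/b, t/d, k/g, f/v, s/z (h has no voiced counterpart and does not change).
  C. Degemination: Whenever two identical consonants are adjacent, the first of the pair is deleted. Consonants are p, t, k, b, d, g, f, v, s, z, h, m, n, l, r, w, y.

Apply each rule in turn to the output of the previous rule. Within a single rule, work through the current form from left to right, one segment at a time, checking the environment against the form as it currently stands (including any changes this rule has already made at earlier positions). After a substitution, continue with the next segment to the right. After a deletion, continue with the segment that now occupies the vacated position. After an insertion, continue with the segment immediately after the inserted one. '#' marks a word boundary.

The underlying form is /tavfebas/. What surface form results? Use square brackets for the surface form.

A Intervocalic Lenition: [tavfebas] → [tavfevas]
B Regressive Voicing Assimilation: [tavfevas] → [taffevas]
C Degemination: [taffevas] → [tafevas]

[tafevas]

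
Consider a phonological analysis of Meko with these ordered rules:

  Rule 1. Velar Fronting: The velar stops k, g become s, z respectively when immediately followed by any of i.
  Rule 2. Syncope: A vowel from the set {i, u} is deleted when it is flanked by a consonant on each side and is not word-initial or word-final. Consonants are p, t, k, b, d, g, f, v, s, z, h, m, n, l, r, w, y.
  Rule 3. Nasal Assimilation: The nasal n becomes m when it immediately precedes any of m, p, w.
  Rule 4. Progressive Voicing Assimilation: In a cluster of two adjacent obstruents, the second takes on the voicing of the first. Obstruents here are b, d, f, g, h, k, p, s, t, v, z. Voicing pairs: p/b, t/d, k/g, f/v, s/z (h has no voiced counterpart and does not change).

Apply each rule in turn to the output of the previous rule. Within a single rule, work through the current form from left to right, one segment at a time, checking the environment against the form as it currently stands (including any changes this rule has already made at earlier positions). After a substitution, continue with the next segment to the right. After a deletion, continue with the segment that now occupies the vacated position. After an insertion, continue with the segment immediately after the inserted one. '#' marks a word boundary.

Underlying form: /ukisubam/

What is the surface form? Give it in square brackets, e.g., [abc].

[usspam]

Rule 1 Velar Fronting: [ukisubam] → [usisubam]
Rule 2 Syncope: [usisubam] → [ussbam]
Rule 3 Nasal Assimilation: no change — [ussbam]
Rule 4 Progressive Voicing Assimilation: [ussbam] → [usspam]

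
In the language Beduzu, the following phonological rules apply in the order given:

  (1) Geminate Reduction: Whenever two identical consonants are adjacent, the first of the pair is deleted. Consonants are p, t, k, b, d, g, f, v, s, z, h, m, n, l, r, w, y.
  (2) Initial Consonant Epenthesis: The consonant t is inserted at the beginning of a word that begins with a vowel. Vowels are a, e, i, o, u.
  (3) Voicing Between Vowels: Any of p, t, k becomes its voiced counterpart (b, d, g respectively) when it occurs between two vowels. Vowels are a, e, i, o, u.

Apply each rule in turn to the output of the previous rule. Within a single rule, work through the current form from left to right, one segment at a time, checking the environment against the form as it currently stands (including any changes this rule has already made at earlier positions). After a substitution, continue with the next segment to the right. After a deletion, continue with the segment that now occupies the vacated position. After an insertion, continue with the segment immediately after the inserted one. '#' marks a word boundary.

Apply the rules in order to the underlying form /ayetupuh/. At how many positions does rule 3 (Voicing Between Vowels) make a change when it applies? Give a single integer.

(1) Geminate Reduction: no change — [ayetupuh]
(2) Initial Consonant Epenthesis: [ayetupuh] → [tayetupuh]
(3) Voicing Between Vowels: [tayetupuh] → [tayedubuh]
Rule 3 changed 2 position(s).

2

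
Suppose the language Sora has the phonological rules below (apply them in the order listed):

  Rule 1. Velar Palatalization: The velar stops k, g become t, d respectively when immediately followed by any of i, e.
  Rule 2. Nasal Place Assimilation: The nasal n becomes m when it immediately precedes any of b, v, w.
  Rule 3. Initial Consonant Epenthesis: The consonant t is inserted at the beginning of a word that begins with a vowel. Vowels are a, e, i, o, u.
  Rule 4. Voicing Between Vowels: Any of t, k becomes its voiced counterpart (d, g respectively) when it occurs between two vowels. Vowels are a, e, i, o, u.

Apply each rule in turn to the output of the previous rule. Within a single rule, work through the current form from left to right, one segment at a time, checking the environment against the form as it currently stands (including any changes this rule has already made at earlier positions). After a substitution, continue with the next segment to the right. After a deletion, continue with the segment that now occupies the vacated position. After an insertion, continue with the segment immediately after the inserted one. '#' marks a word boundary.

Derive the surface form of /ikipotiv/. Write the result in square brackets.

Rule 1 Velar Palatalization: [ikipotiv] → [itipotiv]
Rule 2 Nasal Place Assimilation: no change — [itipotiv]
Rule 3 Initial Consonant Epenthesis: [itipotiv] → [titipotiv]
Rule 4 Voicing Between Vowels: [titipotiv] → [tidipodiv]

[tidipodiv]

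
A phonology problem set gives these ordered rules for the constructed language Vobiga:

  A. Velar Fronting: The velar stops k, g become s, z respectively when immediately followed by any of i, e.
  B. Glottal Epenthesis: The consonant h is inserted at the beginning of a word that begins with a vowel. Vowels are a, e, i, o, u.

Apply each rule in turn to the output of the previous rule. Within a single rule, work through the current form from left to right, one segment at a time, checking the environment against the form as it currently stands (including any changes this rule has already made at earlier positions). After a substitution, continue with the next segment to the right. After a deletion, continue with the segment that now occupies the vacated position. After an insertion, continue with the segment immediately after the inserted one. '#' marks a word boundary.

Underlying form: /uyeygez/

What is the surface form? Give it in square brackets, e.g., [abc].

[huyeyzez]

A Velar Fronting: [uyeygez] → [uyeyzez]
B Glottal Epenthesis: [uyeyzez] → [huyeyzez]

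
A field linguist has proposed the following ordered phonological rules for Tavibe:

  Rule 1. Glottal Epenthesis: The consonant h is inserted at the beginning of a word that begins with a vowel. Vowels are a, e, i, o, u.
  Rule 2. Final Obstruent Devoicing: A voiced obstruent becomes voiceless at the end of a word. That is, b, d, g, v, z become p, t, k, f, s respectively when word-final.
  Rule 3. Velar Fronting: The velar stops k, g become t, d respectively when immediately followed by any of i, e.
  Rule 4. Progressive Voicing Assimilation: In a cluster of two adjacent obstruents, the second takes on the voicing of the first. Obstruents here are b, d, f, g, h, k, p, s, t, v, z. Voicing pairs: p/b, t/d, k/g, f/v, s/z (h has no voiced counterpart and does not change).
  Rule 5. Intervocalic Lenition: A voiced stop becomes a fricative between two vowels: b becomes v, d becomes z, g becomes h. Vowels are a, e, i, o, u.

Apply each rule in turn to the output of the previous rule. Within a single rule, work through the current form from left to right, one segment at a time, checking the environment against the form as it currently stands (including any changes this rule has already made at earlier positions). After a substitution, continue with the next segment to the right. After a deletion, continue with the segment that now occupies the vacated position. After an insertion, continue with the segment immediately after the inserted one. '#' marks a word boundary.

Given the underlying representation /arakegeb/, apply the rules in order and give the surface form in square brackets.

Rule 1 Glottal Epenthesis: [arakegeb] → [harakegeb]
Rule 2 Final Obstruent Devoicing: [harakegeb] → [harakegep]
Rule 3 Velar Fronting: [harakegep] → [haratedep]
Rule 4 Progressive Voicing Assimilation: no change — [haratedep]
Rule 5 Intervocalic Lenition: [haratedep] → [haratezep]

[haratezep]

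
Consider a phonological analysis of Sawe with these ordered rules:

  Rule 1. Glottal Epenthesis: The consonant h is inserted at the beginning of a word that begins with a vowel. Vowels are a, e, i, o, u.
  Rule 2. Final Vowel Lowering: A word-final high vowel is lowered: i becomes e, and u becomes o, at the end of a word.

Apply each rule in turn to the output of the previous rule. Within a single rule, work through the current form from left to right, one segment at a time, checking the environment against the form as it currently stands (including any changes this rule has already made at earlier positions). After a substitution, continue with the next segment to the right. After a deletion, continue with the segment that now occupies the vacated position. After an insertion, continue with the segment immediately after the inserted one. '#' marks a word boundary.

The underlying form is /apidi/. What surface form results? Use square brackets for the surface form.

Rule 1 Glottal Epenthesis: [apidi] → [hapidi]
Rule 2 Final Vowel Lowering: [hapidi] → [hapide]

[hapide]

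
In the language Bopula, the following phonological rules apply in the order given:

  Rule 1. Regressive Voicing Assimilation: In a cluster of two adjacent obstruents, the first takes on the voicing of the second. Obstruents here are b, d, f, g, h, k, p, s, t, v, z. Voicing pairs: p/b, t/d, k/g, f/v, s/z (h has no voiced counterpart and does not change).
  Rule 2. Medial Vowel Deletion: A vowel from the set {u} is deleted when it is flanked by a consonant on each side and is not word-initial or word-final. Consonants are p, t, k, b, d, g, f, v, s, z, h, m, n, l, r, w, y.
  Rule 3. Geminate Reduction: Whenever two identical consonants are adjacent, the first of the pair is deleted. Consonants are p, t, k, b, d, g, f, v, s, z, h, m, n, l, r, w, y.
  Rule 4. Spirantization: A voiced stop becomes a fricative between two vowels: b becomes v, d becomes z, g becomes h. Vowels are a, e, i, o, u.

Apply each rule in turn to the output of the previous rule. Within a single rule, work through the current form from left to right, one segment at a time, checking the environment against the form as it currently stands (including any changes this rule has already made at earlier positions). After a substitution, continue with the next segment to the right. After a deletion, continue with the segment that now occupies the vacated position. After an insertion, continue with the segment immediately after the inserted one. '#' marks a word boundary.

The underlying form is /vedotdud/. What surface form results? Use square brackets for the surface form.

[vezod]

Rule 1 Regressive Voicing Assimilation: [vedotdud] → [vedoddud]
Rule 2 Medial Vowel Deletion: [vedoddud] → [vedoddd]
Rule 3 Geminate Reduction: [vedoddd] → [vedod]
Rule 4 Spirantization: [vedod] → [vezod]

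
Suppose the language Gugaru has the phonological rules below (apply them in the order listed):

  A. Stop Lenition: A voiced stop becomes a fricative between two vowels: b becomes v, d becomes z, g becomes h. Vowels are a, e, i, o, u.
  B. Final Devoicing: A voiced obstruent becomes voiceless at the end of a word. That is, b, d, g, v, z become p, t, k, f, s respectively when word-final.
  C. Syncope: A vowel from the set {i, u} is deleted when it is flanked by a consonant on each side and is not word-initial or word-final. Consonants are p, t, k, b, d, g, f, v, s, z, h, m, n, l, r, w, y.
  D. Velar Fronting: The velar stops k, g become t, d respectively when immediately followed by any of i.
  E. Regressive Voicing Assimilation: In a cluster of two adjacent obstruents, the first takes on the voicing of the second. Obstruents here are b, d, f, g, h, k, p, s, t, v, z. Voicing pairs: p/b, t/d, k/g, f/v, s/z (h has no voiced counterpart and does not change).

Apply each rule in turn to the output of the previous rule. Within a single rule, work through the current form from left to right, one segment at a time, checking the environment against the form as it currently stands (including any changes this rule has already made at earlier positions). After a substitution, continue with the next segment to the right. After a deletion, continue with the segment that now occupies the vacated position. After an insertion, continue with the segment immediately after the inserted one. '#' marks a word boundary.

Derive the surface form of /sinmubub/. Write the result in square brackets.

[snmfp]

A Stop Lenition: [sinmubub] → [sinmuvub]
B Final Devoicing: [sinmuvub] → [sinmuvup]
C Syncope: [sinmuvup] → [snmvp]
D Velar Fronting: no change — [snmvp]
E Regressive Voicing Assimilation: [snmvp] → [snmfp]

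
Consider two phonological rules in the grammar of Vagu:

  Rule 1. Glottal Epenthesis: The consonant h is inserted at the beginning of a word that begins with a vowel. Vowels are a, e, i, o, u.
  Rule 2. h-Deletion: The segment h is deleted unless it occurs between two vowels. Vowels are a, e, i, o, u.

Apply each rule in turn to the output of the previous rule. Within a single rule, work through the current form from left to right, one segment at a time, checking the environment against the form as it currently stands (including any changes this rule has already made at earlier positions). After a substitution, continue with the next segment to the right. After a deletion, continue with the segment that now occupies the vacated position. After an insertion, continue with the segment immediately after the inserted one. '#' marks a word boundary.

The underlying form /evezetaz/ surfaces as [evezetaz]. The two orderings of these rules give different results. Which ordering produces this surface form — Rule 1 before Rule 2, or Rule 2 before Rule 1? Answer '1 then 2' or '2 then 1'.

Order 1 then 2:
  1 Glottal Epenthesis: [evezetaz] → [hevezetaz]
  2 h-Deletion: [hevezetaz] → [evezetaz]
  result: [evezetaz]
Order 2 then 1:
  2 h-Deletion: no change — [evezetaz]
  1 Glottal Epenthesis: [evezetaz] → [hevezetaz]
  result: [hevezetaz]

1 then 2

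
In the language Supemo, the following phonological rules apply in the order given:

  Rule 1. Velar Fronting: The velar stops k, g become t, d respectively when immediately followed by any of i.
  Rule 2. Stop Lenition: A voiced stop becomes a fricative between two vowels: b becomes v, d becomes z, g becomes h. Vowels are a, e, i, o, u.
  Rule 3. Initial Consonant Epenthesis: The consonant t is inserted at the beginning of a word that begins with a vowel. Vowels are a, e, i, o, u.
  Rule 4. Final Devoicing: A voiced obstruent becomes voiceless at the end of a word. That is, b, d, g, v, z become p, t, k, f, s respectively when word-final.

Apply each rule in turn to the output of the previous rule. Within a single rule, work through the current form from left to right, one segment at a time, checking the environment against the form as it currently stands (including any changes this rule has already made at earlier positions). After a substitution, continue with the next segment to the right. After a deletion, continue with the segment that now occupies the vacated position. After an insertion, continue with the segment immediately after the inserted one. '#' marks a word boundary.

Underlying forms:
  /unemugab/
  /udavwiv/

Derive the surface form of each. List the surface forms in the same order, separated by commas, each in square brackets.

/unemugab/:
  Rule 1 Velar Fronting: no change — [unemugab]
  Rule 2 Stop Lenition: [unemugab] → [unemuhab]
  Rule 3 Initial Consonant Epenthesis: [unemuhab] → [tunemuhab]
  Rule 4 Final Devoicing: [tunemuhab] → [tunemuhap]
/udavwiv/:
  Rule 1 Velar Fronting: no change — [udavwiv]
  Rule 2 Stop Lenition: [udavwiv] → [uzavwiv]
  Rule 3 Initial Consonant Epenthesis: [uzavwiv] → [tuzavwiv]
  Rule 4 Final Devoicing: [tuzavwiv] → [tuzavwif]

[tunemuhap], [tuzavwif]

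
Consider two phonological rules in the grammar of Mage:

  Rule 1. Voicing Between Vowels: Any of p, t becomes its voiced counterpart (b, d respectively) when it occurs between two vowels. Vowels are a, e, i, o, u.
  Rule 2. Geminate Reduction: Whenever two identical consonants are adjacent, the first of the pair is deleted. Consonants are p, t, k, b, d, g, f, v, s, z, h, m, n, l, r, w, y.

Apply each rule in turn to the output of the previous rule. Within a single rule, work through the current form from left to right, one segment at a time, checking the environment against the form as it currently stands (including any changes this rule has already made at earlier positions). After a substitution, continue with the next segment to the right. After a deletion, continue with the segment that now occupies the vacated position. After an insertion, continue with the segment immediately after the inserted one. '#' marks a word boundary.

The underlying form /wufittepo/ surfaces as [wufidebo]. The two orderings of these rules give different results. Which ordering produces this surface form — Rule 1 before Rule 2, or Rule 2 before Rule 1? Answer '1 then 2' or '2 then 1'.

2 then 1

Order 1 then 2:
  1 Voicing Between Vowels: [wufittepo] → [wufittebo]
  2 Geminate Reduction: [wufittebo] → [wufitebo]
  result: [wufitebo]
Order 2 then 1:
  2 Geminate Reduction: [wufittepo] → [wufitepo]
  1 Voicing Between Vowels: [wufitepo] → [wufidebo]
  result: [wufidebo]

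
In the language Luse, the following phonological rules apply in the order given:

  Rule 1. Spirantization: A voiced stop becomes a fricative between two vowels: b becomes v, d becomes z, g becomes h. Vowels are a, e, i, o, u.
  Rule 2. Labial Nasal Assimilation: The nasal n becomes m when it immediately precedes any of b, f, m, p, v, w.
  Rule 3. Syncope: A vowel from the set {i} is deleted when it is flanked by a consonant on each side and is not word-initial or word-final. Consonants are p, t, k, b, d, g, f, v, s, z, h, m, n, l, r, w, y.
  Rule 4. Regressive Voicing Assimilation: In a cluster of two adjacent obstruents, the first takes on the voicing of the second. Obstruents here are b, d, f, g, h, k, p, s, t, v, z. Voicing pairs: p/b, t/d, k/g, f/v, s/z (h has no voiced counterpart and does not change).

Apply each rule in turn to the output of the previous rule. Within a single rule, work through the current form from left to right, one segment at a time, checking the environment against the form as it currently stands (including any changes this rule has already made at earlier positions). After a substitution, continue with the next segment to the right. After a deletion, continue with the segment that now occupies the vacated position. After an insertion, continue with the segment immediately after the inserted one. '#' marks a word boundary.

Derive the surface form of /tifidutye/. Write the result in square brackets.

[tvzutye]

Rule 1 Spirantization: [tifidutye] → [tifizutye]
Rule 2 Labial Nasal Assimilation: no change — [tifizutye]
Rule 3 Syncope: [tifizutye] → [tfzutye]
Rule 4 Regressive Voicing Assimilation: [tfzutye] → [tvzutye]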